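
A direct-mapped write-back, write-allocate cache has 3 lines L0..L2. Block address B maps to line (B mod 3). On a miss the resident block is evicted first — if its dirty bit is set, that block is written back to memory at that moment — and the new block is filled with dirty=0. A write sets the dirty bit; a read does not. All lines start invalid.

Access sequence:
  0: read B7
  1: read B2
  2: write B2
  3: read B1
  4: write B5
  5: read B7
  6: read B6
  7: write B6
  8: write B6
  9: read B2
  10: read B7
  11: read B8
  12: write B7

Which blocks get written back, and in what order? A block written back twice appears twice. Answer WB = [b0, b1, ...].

0: R B7 -> L1 miss  d=-]
1: R B2 -> L2 miss  d=-]
2: W B2 -> L2 hit  d=D]
3: R B1 -> L1 miss  d=-]
4: W B5 -> L2 miss wb->B2  d=D]
5: R B7 -> L1 miss  d=-]
6: R B6 -> L0 miss  d=-]
7: W B6 -> L0 hit  d=D]
8: W B6 -> L0 hit  d=D]
9: R B2 -> L2 miss wb->B5  d=-]
10: R B7 -> L1 hit  d=-]
11: R B8 -> L2 miss  d=-]
12: W B7 -> L1 hit  d=D]

WB = [2, 5]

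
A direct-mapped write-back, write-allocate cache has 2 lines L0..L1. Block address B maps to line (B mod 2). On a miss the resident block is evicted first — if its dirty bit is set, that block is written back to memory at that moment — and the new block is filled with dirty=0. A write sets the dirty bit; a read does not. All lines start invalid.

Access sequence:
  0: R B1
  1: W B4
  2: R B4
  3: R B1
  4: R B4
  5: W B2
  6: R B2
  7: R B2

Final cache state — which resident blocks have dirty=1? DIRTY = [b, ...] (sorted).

DIRTY = [2]

  0 | R B1 → L1 miss [-]
  1 | W B4 → L0 miss [D]
  2 | R B4 → L0 hit [D]
  3 | R B1 → L1 hit [-]
  4 | R B4 → L0 hit [D]
  5 | W B2 → L0 miss wb→B4 [D]
  6 | R B2 → L0 hit [D]
  7 | R B2 → L0 hit [D]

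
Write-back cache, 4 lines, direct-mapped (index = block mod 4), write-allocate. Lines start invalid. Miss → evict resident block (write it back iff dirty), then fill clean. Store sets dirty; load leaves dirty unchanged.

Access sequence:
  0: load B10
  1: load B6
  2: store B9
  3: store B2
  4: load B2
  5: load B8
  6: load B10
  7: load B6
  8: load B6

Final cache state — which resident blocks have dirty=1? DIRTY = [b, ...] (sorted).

DIRTY = [9]

  0 | R B10 → L2 miss [-]
  1 | R B6 → L2 miss [-]
  2 | W B9 → L1 miss [D]
  3 | W B2 → L2 miss [D]
  4 | R B2 → L2 hit [D]
  5 | R B8 → L0 miss [-]
  6 | R B10 → L2 miss wb→B2 [-]
  7 | R B6 → L2 miss [-]
  8 | R B6 → L2 hit [-]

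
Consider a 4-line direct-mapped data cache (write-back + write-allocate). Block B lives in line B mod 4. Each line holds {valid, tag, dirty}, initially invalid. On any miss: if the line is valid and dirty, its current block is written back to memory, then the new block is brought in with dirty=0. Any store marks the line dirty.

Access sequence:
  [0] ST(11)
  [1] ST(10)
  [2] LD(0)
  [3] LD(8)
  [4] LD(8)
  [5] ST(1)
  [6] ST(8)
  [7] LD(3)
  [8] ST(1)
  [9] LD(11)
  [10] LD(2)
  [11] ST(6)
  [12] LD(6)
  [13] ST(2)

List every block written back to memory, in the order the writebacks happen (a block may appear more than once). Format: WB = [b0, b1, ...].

WB = [11, 10, 6]

0: W B11 -> L3 miss  d=D]
1: W B10 -> L2 miss  d=D]
2: R B0 -> L0 miss  d=-]
3: R B8 -> L0 miss  d=-]
4: R B8 -> L0 hit  d=-]
5: W B1 -> L1 miss  d=D]
6: W B8 -> L0 hit  d=D]
7: R B3 -> L3 miss wb->B11  d=-]
8: W B1 -> L1 hit  d=D]
9: R B11 -> L3 miss  d=-]
10: R B2 -> L2 miss wb->B10  d=-]
11: W B6 -> L2 miss  d=D]
12: R B6 -> L2 hit  d=D]
13: W B2 -> L2 miss wb->B6  d=D]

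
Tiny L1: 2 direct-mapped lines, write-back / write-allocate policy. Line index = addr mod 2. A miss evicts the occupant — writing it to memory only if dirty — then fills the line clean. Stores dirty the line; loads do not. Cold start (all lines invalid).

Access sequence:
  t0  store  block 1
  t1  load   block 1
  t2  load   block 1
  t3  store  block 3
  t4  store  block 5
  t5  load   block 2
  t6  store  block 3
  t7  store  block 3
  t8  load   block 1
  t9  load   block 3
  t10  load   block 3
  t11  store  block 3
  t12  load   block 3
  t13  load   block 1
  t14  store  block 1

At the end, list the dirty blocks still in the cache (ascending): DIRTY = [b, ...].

  0 | W B1 → L1 miss [D]
  1 | R B1 → L1 hit [D]
  2 | R B1 → L1 hit [D]
  3 | W B3 → L1 miss wb→B1 [D]
  4 | W B5 → L1 miss wb→B3 [D]
  5 | R B2 → L0 miss [-]
  6 | W B3 → L1 miss wb→B5 [D]
  7 | W B3 → L1 hit [D]
  8 | R B1 → L1 miss wb→B3 [-]
  9 | R B3 → L1 miss [-]
  10 | R B3 → L1 hit [-]
  11 | W B3 → L1 hit [D]
  12 | R B3 → L1 hit [D]
  13 | R B1 → L1 miss wb→B3 [-]
  14 | W B1 → L1 hit [D]

DIRTY = [1]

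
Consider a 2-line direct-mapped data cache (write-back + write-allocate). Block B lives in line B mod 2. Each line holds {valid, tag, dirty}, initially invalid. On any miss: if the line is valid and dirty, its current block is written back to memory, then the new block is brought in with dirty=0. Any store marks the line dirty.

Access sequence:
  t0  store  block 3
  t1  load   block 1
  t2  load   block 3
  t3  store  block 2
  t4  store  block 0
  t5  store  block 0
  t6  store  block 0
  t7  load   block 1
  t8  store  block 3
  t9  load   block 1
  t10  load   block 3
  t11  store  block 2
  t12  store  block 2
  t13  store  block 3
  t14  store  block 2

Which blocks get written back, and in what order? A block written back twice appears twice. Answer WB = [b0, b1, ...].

WB = [3, 2, 3, 0]

0: W B3 → L1 miss [D]
1: R B1 → L1 miss wb→B3 [-]
2: R B3 → L1 miss [-]
3: W B2 → L0 miss [D]
4: W B0 → L0 miss wb→B2 [D]
5: W B0 → L0 hit [D]
6: W B0 → L0 hit [D]
7: R B1 → L1 miss [-]
8: W B3 → L1 miss [D]
9: R B1 → L1 miss wb→B3 [-]
10: R B3 → L1 miss [-]
11: W B2 → L0 miss wb→B0 [D]
12: W B2 → L0 hit [D]
13: W B3 → L1 hit [D]
14: W B2 → L0 hit [D]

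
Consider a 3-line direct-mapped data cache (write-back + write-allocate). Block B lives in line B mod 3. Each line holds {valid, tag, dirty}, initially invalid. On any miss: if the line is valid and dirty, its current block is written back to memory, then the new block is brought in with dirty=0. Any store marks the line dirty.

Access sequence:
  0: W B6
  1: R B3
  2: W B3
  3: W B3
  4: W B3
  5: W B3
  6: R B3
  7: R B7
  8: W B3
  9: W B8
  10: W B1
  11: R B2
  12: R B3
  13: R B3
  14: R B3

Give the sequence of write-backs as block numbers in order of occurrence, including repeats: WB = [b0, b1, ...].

WB = [6, 8]

0: W B6 → L0 miss [D]
1: R B3 → L0 miss wb→B6 [-]
2: W B3 → L0 hit [D]
3: W B3 → L0 hit [D]
4: W B3 → L0 hit [D]
5: W B3 → L0 hit [D]
6: R B3 → L0 hit [D]
7: R B7 → L1 miss [-]
8: W B3 → L0 hit [D]
9: W B8 → L2 miss [D]
10: W B1 → L1 miss [D]
11: R B2 → L2 miss wb→B8 [-]
12: R B3 → L0 hit [D]
13: R B3 → L0 hit [D]
14: R B3 → L0 hit [D]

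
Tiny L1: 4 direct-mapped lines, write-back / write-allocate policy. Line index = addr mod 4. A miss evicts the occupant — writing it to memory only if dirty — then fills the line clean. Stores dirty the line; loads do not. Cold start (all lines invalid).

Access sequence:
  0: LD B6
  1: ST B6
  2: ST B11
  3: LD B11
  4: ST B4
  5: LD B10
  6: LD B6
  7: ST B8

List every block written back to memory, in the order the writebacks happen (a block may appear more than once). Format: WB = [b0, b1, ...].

0: R B6 → L2 miss [-]
1: W B6 → L2 hit [D]
2: W B11 → L3 miss [D]
3: R B11 → L3 hit [D]
4: W B4 → L0 miss [D]
5: R B10 → L2 miss wb→B6 [-]
6: R B6 → L2 miss [-]
7: W B8 → L0 miss wb→B4 [D]

WB = [6, 4]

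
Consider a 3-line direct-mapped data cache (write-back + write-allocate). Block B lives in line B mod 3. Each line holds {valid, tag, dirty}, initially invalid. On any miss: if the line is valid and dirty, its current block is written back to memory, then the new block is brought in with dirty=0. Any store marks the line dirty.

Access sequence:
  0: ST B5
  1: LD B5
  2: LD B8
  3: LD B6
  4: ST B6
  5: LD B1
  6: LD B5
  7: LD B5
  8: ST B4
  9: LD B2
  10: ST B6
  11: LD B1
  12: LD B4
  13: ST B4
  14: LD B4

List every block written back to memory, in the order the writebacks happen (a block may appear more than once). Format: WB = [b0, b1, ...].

0: W B5 -> L2 miss  d=D]
1: R B5 -> L2 hit  d=D]
2: R B8 -> L2 miss wb->B5  d=-]
3: R B6 -> L0 miss  d=-]
4: W B6 -> L0 hit  d=D]
5: R B1 -> L1 miss  d=-]
6: R B5 -> L2 miss  d=-]
7: R B5 -> L2 hit  d=-]
8: W B4 -> L1 miss  d=D]
9: R B2 -> L2 miss  d=-]
10: W B6 -> L0 hit  d=D]
11: R B1 -> L1 miss wb->B4  d=-]
12: R B4 -> L1 miss  d=-]
13: W B4 -> L1 hit  d=D]
14: R B4 -> L1 hit  d=D]

WB = [5, 4]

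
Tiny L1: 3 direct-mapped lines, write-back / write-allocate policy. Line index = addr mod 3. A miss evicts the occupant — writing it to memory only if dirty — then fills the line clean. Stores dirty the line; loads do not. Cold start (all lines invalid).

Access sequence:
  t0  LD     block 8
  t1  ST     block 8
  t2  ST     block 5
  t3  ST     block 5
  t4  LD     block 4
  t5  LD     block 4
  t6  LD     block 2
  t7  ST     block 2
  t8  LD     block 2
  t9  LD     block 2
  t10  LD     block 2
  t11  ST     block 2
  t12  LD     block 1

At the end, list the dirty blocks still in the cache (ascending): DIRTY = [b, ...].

DIRTY = [2]

  0 | R B8 → L2 miss [-]
  1 | W B8 → L2 hit [D]
  2 | W B5 → L2 miss wb→B8 [D]
  3 | W B5 → L2 hit [D]
  4 | R B4 → L1 miss [-]
  5 | R B4 → L1 hit [-]
  6 | R B2 → L2 miss wb→B5 [-]
  7 | W B2 → L2 hit [D]
  8 | R B2 → L2 hit [D]
  9 | R B2 → L2 hit [D]
  10 | R B2 → L2 hit [D]
  11 | W B2 → L2 hit [D]
  12 | R B1 → L1 miss [-]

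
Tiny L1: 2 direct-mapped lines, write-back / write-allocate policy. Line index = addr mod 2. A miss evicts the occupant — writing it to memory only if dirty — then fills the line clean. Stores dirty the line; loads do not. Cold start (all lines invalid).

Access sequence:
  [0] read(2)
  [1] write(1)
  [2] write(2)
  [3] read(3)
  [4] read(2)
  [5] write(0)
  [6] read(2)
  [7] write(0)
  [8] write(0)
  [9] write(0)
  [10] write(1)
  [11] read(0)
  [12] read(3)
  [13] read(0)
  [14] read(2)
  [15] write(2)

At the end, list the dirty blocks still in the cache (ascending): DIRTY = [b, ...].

0: R B2 → L0 miss [-]
1: W B1 → L1 miss [D]
2: W B2 → L0 hit [D]
3: R B3 → L1 miss wb→B1 [-]
4: R B2 → L0 hit [D]
5: W B0 → L0 miss wb→B2 [D]
6: R B2 → L0 miss wb→B0 [-]
7: W B0 → L0 miss [D]
8: W B0 → L0 hit [D]
9: W B0 → L0 hit [D]
10: W B1 → L1 miss [D]
11: R B0 → L0 hit [D]
12: R B3 → L1 miss wb→B1 [-]
13: R B0 → L0 hit [D]
14: R B2 → L0 miss wb→B0 [-]
15: W B2 → L0 hit [D]

DIRTY = [2]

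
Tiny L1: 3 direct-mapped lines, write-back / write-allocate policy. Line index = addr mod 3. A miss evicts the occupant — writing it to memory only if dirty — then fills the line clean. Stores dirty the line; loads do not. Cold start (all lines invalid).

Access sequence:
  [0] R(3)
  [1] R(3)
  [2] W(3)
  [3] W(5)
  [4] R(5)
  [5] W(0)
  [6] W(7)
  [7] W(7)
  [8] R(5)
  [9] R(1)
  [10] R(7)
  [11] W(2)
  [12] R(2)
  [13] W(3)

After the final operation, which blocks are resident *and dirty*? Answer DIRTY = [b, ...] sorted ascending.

0: R B3 -> L0 miss  d=-]
1: R B3 -> L0 hit  d=-]
2: W B3 -> L0 hit  d=D]
3: W B5 -> L2 miss  d=D]
4: R B5 -> L2 hit  d=D]
5: W B0 -> L0 miss wb->B3  d=D]
6: W B7 -> L1 miss  d=D]
7: W B7 -> L1 hit  d=D]
8: R B5 -> L2 hit  d=D]
9: R B1 -> L1 miss wb->B7  d=-]
10: R B7 -> L1 miss  d=-]
11: W B2 -> L2 miss wb->B5  d=D]
12: R B2 -> L2 hit  d=D]
13: W B3 -> L0 miss wb->B0  d=D]

DIRTY = [2, 3]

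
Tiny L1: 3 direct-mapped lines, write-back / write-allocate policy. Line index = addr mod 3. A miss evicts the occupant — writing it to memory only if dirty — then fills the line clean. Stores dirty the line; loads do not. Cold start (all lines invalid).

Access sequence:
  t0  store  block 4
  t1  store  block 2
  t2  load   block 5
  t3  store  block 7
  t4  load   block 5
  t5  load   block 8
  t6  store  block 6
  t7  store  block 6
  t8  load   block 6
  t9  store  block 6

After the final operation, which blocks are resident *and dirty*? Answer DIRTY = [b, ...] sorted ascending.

DIRTY = [6, 7]

0: W B4 -> L1 miss  d=D]
1: W B2 -> L2 miss  d=D]
2: R B5 -> L2 miss wb->B2  d=-]
3: W B7 -> L1 miss wb->B4  d=D]
4: R B5 -> L2 hit  d=-]
5: R B8 -> L2 miss  d=-]
6: W B6 -> L0 miss  d=D]
7: W B6 -> L0 hit  d=D]
8: R B6 -> L0 hit  d=D]
9: W B6 -> L0 hit  d=D]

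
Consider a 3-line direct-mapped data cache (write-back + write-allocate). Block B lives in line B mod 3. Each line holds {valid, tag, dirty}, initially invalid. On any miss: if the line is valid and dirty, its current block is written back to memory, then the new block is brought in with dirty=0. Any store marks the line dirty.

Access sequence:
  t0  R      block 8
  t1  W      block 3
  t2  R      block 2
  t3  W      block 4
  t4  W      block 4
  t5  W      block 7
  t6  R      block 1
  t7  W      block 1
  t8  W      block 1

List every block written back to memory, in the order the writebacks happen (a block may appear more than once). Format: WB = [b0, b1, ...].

0: R B8 -> L2 miss  d=-]
1: W B3 -> L0 miss  d=D]
2: R B2 -> L2 miss  d=-]
3: W B4 -> L1 miss  d=D]
4: W B4 -> L1 hit  d=D]
5: W B7 -> L1 miss wb->B4  d=D]
6: R B1 -> L1 miss wb->B7  d=-]
7: W B1 -> L1 hit  d=D]
8: W B1 -> L1 hit  d=D]

WB = [4, 7]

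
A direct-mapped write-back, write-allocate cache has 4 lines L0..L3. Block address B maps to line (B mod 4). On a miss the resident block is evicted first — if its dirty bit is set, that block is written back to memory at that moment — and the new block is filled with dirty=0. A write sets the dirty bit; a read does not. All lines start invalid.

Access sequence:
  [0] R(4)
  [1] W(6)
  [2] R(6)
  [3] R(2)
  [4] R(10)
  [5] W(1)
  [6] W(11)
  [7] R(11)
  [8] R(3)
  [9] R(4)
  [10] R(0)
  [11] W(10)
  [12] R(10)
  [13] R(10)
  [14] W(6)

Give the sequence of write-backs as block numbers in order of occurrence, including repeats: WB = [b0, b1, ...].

WB = [6, 11, 10]

  0 | R B4 → L0 miss [-]
  1 | W B6 → L2 miss [D]
  2 | R B6 → L2 hit [D]
  3 | R B2 → L2 miss wb→B6 [-]
  4 | R B10 → L2 miss [-]
  5 | W B1 → L1 miss [D]
  6 | W B11 → L3 miss [D]
  7 | R B11 → L3 hit [D]
  8 | R B3 → L3 miss wb→B11 [-]
  9 | R B4 → L0 hit [-]
  10 | R B0 → L0 miss [-]
  11 | W B10 → L2 hit [D]
  12 | R B10 → L2 hit [D]
  13 | R B10 → L2 hit [D]
  14 | W B6 → L2 miss wb→B10 [D]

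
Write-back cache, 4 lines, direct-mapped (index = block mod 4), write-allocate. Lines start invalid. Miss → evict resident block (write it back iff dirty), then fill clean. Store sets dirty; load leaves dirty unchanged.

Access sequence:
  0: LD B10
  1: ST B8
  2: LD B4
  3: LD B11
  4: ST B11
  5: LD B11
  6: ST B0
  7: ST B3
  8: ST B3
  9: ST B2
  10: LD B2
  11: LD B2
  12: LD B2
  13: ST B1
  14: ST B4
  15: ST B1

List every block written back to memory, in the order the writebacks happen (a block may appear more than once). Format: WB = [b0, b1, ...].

  0 | R B10 → L2 miss [-]
  1 | W B8 → L0 miss [D]
  2 | R B4 → L0 miss wb→B8 [-]
  3 | R B11 → L3 miss [-]
  4 | W B11 → L3 hit [D]
  5 | R B11 → L3 hit [D]
  6 | W B0 → L0 miss [D]
  7 | W B3 → L3 miss wb→B11 [D]
  8 | W B3 → L3 hit [D]
  9 | W B2 → L2 miss [D]
  10 | R B2 → L2 hit [D]
  11 | R B2 → L2 hit [D]
  12 | R B2 → L2 hit [D]
  13 | W B1 → L1 miss [D]
  14 | W B4 → L0 miss wb→B0 [D]
  15 | W B1 → L1 hit [D]

WB = [8, 11, 0]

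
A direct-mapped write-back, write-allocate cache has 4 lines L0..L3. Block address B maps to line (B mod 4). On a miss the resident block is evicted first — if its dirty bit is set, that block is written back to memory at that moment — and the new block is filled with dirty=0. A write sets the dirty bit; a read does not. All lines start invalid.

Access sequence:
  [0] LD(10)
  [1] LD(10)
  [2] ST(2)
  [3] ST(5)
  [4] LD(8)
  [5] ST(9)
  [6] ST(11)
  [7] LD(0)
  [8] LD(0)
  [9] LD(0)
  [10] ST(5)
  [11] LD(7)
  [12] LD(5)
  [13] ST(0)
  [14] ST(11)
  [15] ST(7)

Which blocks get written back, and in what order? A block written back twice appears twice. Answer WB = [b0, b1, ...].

WB = [5, 9, 11, 11]

0: R B10 → L2 miss [-]
1: R B10 → L2 hit [-]
2: W B2 → L2 miss [D]
3: W B5 → L1 miss [D]
4: R B8 → L0 miss [-]
5: W B9 → L1 miss wb→B5 [D]
6: W B11 → L3 miss [D]
7: R B0 → L0 miss [-]
8: R B0 → L0 hit [-]
9: R B0 → L0 hit [-]
10: W B5 → L1 miss wb→B9 [D]
11: R B7 → L3 miss wb→B11 [-]
12: R B5 → L1 hit [D]
13: W B0 → L0 hit [D]
14: W B11 → L3 miss [D]
15: W B7 → L3 miss wb→B11 [D]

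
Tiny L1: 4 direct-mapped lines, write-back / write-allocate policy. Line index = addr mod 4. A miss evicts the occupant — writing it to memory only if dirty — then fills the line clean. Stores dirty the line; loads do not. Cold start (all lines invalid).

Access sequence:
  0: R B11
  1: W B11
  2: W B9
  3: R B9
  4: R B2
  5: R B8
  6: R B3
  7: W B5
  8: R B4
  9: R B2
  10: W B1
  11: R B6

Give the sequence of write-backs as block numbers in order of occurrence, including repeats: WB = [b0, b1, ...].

0: R B11 → L3 miss [-]
1: W B11 → L3 hit [D]
2: W B9 → L1 miss [D]
3: R B9 → L1 hit [D]
4: R B2 → L2 miss [-]
5: R B8 → L0 miss [-]
6: R B3 → L3 miss wb→B11 [-]
7: W B5 → L1 miss wb→B9 [D]
8: R B4 → L0 miss [-]
9: R B2 → L2 hit [-]
10: W B1 → L1 miss wb→B5 [D]
11: R B6 → L2 miss [-]

WB = [11, 9, 5]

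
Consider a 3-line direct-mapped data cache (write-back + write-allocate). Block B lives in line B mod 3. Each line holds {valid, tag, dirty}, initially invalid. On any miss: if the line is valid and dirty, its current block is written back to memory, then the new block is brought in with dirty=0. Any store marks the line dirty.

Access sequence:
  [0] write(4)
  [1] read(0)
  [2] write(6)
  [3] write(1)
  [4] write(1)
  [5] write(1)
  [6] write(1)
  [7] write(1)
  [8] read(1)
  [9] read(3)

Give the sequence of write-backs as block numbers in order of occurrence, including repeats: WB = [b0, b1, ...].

0: W B4 -> L1 miss  d=D]
1: R B0 -> L0 miss  d=-]
2: W B6 -> L0 miss  d=D]
3: W B1 -> L1 miss wb->B4  d=D]
4: W B1 -> L1 hit  d=D]
5: W B1 -> L1 hit  d=D]
6: W B1 -> L1 hit  d=D]
7: W B1 -> L1 hit  d=D]
8: R B1 -> L1 hit  d=D]
9: R B3 -> L0 miss wb->B6  d=-]

WB = [4, 6]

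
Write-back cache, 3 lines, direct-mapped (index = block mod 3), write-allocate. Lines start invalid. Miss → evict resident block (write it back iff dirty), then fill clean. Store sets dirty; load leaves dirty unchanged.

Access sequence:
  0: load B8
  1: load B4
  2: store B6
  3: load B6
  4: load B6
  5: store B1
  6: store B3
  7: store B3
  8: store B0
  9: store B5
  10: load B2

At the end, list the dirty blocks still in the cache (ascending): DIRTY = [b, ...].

0: R B8 → L2 miss [-]
1: R B4 → L1 miss [-]
2: W B6 → L0 miss [D]
3: R B6 → L0 hit [D]
4: R B6 → L0 hit [D]
5: W B1 → L1 miss [D]
6: W B3 → L0 miss wb→B6 [D]
7: W B3 → L0 hit [D]
8: W B0 → L0 miss wb→B3 [D]
9: W B5 → L2 miss [D]
10: R B2 → L2 miss wb→B5 [-]

DIRTY = [0, 1]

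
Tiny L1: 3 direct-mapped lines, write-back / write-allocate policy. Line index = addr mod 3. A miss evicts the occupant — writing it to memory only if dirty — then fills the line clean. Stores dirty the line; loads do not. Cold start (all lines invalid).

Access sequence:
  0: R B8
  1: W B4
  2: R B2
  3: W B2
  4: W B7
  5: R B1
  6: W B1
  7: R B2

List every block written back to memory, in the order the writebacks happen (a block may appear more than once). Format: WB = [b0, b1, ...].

WB = [4, 7]

0: R B8 → L2 miss [-]
1: W B4 → L1 miss [D]
2: R B2 → L2 miss [-]
3: W B2 → L2 hit [D]
4: W B7 → L1 miss wb→B4 [D]
5: R B1 → L1 miss wb→B7 [-]
6: W B1 → L1 hit [D]
7: R B2 → L2 hit [D]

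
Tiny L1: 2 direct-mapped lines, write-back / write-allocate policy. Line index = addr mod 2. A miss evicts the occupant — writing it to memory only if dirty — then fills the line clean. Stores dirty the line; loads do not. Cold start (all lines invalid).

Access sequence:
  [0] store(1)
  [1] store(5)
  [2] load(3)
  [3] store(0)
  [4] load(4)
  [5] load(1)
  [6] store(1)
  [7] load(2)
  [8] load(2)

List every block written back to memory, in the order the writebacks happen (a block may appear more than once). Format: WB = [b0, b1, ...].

  0 | W B1 → L1 miss [D]
  1 | W B5 → L1 miss wb→B1 [D]
  2 | R B3 → L1 miss wb→B5 [-]
  3 | W B0 → L0 miss [D]
  4 | R B4 → L0 miss wb→B0 [-]
  5 | R B1 → L1 miss [-]
  6 | W B1 → L1 hit [D]
  7 | R B2 → L0 miss [-]
  8 | R B2 → L0 hit [-]

WB = [1, 5, 0]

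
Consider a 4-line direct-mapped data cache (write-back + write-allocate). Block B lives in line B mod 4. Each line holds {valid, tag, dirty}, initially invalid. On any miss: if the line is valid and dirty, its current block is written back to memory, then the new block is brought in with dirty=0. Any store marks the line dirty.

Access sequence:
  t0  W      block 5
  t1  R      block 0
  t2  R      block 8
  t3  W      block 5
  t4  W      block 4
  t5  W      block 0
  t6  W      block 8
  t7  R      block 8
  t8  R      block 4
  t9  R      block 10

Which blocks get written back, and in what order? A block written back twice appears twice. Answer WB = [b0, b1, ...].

0: W B5 → L1 miss [D]
1: R B0 → L0 miss [-]
2: R B8 → L0 miss [-]
3: W B5 → L1 hit [D]
4: W B4 → L0 miss [D]
5: W B0 → L0 miss wb→B4 [D]
6: W B8 → L0 miss wb→B0 [D]
7: R B8 → L0 hit [D]
8: R B4 → L0 miss wb→B8 [-]
9: R B10 → L2 miss [-]

WB = [4, 0, 8]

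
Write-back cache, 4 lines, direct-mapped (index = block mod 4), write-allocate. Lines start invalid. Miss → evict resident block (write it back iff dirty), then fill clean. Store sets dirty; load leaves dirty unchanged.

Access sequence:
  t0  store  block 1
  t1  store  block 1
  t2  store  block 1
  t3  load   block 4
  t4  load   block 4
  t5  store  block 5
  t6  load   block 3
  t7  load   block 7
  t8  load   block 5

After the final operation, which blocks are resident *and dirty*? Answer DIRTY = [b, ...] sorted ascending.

DIRTY = [5]

0: W B1 -> L1 miss  d=D]
1: W B1 -> L1 hit  d=D]
2: W B1 -> L1 hit  d=D]
3: R B4 -> L0 miss  d=-]
4: R B4 -> L0 hit  d=-]
5: W B5 -> L1 miss wb->B1  d=D]
6: R B3 -> L3 miss  d=-]
7: R B7 -> L3 miss  d=-]
8: R B5 -> L1 hit  d=D]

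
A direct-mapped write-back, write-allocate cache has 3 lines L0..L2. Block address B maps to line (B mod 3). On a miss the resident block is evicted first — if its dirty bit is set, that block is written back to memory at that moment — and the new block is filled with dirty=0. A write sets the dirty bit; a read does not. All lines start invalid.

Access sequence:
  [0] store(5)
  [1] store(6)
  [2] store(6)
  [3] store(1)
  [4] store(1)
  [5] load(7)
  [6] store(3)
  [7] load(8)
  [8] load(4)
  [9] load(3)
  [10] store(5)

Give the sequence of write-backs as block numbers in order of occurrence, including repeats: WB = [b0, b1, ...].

WB = [1, 6, 5]

0: W B5 -> L2 miss  d=D]
1: W B6 -> L0 miss  d=D]
2: W B6 -> L0 hit  d=D]
3: W B1 -> L1 miss  d=D]
4: W B1 -> L1 hit  d=D]
5: R B7 -> L1 miss wb->B1  d=-]
6: W B3 -> L0 miss wb->B6  d=D]
7: R B8 -> L2 miss wb->B5  d=-]
8: R B4 -> L1 miss  d=-]
9: R B3 -> L0 hit  d=D]
10: W B5 -> L2 miss  d=D]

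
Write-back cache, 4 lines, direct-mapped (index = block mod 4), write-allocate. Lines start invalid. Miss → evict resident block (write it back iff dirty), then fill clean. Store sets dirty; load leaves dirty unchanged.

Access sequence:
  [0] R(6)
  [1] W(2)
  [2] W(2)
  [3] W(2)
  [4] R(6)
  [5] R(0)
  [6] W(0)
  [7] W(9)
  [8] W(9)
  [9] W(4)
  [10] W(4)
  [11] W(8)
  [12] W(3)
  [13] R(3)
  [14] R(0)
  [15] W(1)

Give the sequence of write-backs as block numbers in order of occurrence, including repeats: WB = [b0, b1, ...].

WB = [2, 0, 4, 8, 9]

0: R B6 → L2 miss [-]
1: W B2 → L2 miss [D]
2: W B2 → L2 hit [D]
3: W B2 → L2 hit [D]
4: R B6 → L2 miss wb→B2 [-]
5: R B0 → L0 miss [-]
6: W B0 → L0 hit [D]
7: W B9 → L1 miss [D]
8: W B9 → L1 hit [D]
9: W B4 → L0 miss wb→B0 [D]
10: W B4 → L0 hit [D]
11: W B8 → L0 miss wb→B4 [D]
12: W B3 → L3 miss [D]
13: R B3 → L3 hit [D]
14: R B0 → L0 miss wb→B8 [-]
15: W B1 → L1 miss wb→B9 [D]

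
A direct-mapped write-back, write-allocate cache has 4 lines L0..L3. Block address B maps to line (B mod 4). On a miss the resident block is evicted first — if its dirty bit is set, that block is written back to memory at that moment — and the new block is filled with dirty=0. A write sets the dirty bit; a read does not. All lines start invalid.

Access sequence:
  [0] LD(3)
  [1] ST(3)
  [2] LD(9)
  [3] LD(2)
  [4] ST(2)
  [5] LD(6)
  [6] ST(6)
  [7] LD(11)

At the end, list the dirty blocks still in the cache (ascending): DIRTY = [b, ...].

DIRTY = [6]

  0 | R B3 → L3 miss [-]
  1 | W B3 → L3 hit [D]
  2 | R B9 → L1 miss [-]
  3 | R B2 → L2 miss [-]
  4 | W B2 → L2 hit [D]
  5 | R B6 → L2 miss wb→B2 [-]
  6 | W B6 → L2 hit [D]
  7 | R B11 → L3 miss wb→B3 [-]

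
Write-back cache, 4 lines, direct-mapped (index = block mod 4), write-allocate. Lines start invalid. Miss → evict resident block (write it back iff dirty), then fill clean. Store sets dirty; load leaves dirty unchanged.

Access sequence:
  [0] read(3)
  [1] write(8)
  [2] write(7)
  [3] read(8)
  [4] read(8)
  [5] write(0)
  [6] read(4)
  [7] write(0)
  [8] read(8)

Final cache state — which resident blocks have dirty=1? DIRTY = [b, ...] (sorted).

  0 | R B3 → L3 miss [-]
  1 | W B8 → L0 miss [D]
  2 | W B7 → L3 miss [D]
  3 | R B8 → L0 hit [D]
  4 | R B8 → L0 hit [D]
  5 | W B0 → L0 miss wb→B8 [D]
  6 | R B4 → L0 miss wb→B0 [-]
  7 | W B0 → L0 miss [D]
  8 | R B8 → L0 miss wb→B0 [-]

DIRTY = [7]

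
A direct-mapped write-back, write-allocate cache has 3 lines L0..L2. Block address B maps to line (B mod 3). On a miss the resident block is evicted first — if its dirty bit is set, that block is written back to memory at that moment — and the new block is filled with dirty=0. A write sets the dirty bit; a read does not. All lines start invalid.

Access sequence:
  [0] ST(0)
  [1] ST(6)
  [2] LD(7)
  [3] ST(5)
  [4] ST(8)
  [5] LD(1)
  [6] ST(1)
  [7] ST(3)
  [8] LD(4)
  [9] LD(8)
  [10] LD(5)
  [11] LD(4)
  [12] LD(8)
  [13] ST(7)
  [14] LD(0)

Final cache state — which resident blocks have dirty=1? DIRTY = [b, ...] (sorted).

0: W B0 → L0 miss [D]
1: W B6 → L0 miss wb→B0 [D]
2: R B7 → L1 miss [-]
3: W B5 → L2 miss [D]
4: W B8 → L2 miss wb→B5 [D]
5: R B1 → L1 miss [-]
6: W B1 → L1 hit [D]
7: W B3 → L0 miss wb→B6 [D]
8: R B4 → L1 miss wb→B1 [-]
9: R B8 → L2 hit [D]
10: R B5 → L2 miss wb→B8 [-]
11: R B4 → L1 hit [-]
12: R B8 → L2 miss [-]
13: W B7 → L1 miss [D]
14: R B0 → L0 miss wb→B3 [-]

DIRTY = [7]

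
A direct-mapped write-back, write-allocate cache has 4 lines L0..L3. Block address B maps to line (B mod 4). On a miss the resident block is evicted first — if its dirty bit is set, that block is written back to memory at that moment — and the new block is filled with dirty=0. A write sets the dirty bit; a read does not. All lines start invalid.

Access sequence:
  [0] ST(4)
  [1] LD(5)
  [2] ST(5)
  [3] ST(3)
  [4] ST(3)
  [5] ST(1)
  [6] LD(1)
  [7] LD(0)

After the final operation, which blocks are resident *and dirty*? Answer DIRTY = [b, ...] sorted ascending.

  0 | W B4 → L0 miss [D]
  1 | R B5 → L1 miss [-]
  2 | W B5 → L1 hit [D]
  3 | W B3 → L3 miss [D]
  4 | W B3 → L3 hit [D]
  5 | W B1 → L1 miss wb→B5 [D]
  6 | R B1 → L1 hit [D]
  7 | R B0 → L0 miss wb→B4 [-]

DIRTY = [1, 3]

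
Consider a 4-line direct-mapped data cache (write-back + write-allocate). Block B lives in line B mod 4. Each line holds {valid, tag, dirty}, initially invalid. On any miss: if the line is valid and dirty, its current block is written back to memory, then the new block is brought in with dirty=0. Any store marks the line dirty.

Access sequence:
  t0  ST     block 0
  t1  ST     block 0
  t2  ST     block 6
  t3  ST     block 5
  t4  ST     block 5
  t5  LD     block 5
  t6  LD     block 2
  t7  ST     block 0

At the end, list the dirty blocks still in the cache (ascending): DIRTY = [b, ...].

DIRTY = [0, 5]

  0 | W B0 → L0 miss [D]
  1 | W B0 → L0 hit [D]
  2 | W B6 → L2 miss [D]
  3 | W B5 → L1 miss [D]
  4 | W B5 → L1 hit [D]
  5 | R B5 → L1 hit [D]
  6 | R B2 → L2 miss wb→B6 [-]
  7 | W B0 → L0 hit [D]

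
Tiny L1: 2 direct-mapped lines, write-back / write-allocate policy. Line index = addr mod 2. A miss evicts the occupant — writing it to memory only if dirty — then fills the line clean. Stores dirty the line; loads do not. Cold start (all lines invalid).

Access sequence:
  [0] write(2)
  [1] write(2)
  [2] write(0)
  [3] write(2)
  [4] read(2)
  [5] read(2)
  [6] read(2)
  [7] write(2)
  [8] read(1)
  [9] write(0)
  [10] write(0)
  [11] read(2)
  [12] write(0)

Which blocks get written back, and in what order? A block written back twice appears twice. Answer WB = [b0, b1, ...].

WB = [2, 0, 2, 0]

  0 | W B2 → L0 miss [D]
  1 | W B2 → L0 hit [D]
  2 | W B0 → L0 miss wb→B2 [D]
  3 | W B2 → L0 miss wb→B0 [D]
  4 | R B2 → L0 hit [D]
  5 | R B2 → L0 hit [D]
  6 | R B2 → L0 hit [D]
  7 | W B2 → L0 hit [D]
  8 | R B1 → L1 miss [-]
  9 | W B0 → L0 miss wb→B2 [D]
  10 | W B0 → L0 hit [D]
  11 | R B2 → L0 miss wb→B0 [-]
  12 | W B0 → L0 miss [D]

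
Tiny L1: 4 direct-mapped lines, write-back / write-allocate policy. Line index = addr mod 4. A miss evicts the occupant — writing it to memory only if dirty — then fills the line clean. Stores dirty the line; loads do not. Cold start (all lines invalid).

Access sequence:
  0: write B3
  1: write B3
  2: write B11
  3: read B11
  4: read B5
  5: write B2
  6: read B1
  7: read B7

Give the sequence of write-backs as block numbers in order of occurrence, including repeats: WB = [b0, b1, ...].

WB = [3, 11]

  0 | W B3 → L3 miss [D]
  1 | W B3 → L3 hit [D]
  2 | W B11 → L3 miss wb→B3 [D]
  3 | R B11 → L3 hit [D]
  4 | R B5 → L1 miss [-]
  5 | W B2 → L2 miss [D]
  6 | R B1 → L1 miss [-]
  7 | R B7 → L3 miss wb→B11 [-]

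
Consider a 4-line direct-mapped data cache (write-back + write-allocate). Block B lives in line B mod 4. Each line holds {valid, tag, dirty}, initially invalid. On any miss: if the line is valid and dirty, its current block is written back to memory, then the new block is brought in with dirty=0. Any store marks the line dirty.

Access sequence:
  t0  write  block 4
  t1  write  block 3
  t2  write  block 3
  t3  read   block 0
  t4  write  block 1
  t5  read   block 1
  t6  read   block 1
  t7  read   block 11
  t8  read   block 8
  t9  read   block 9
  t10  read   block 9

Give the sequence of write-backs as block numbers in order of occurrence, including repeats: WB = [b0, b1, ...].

  0 | W B4 → L0 miss [D]
  1 | W B3 → L3 miss [D]
  2 | W B3 → L3 hit [D]
  3 | R B0 → L0 miss wb→B4 [-]
  4 | W B1 → L1 miss [D]
  5 | R B1 → L1 hit [D]
  6 | R B1 → L1 hit [D]
  7 | R B11 → L3 miss wb→B3 [-]
  8 | R B8 → L0 miss [-]
  9 | R B9 → L1 miss wb→B1 [-]
  10 | R B9 → L1 hit [-]

WB = [4, 3, 1]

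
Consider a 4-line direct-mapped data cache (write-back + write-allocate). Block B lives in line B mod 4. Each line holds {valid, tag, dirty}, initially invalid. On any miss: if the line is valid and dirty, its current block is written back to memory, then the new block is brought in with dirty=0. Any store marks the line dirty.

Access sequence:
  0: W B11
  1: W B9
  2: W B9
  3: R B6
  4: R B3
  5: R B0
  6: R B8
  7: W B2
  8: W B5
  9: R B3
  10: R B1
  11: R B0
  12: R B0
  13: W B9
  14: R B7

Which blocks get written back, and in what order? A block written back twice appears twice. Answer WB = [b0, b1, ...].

WB = [11, 9, 5]

0: W B11 → L3 miss [D]
1: W B9 → L1 miss [D]
2: W B9 → L1 hit [D]
3: R B6 → L2 miss [-]
4: R B3 → L3 miss wb→B11 [-]
5: R B0 → L0 miss [-]
6: R B8 → L0 miss [-]
7: W B2 → L2 miss [D]
8: W B5 → L1 miss wb→B9 [D]
9: R B3 → L3 hit [-]
10: R B1 → L1 miss wb→B5 [-]
11: R B0 → L0 miss [-]
12: R B0 → L0 hit [-]
13: W B9 → L1 miss [D]
14: R B7 → L3 miss [-]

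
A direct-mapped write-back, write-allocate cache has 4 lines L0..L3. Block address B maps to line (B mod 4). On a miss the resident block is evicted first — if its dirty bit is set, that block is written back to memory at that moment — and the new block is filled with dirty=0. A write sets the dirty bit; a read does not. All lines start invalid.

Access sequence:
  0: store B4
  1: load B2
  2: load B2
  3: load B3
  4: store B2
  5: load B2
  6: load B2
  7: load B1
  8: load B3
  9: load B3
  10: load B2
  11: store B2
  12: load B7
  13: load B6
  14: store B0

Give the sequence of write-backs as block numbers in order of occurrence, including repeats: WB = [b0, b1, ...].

0: W B4 -> L0 miss  d=D]
1: R B2 -> L2 miss  d=-]
2: R B2 -> L2 hit  d=-]
3: R B3 -> L3 miss  d=-]
4: W B2 -> L2 hit  d=D]
5: R B2 -> L2 hit  d=D]
6: R B2 -> L2 hit  d=D]
7: R B1 -> L1 miss  d=-]
8: R B3 -> L3 hit  d=-]
9: R B3 -> L3 hit  d=-]
10: R B2 -> L2 hit  d=D]
11: W B2 -> L2 hit  d=D]
12: R B7 -> L3 miss  d=-]
13: R B6 -> L2 miss wb->B2  d=-]
14: W B0 -> L0 miss wb->B4  d=D]

WB = [2, 4]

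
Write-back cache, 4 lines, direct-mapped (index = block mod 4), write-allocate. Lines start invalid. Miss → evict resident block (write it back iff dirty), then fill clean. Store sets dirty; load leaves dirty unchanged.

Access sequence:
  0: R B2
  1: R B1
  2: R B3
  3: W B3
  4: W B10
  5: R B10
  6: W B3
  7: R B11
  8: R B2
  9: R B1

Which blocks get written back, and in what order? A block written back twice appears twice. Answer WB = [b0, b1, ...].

WB = [3, 10]

  0 | R B2 → L2 miss [-]
  1 | R B1 → L1 miss [-]
  2 | R B3 → L3 miss [-]
  3 | W B3 → L3 hit [D]
  4 | W B10 → L2 miss [D]
  5 | R B10 → L2 hit [D]
  6 | W B3 → L3 hit [D]
  7 | R B11 → L3 miss wb→B3 [-]
  8 | R B2 → L2 miss wb→B10 [-]
  9 | R B1 → L1 hit [-]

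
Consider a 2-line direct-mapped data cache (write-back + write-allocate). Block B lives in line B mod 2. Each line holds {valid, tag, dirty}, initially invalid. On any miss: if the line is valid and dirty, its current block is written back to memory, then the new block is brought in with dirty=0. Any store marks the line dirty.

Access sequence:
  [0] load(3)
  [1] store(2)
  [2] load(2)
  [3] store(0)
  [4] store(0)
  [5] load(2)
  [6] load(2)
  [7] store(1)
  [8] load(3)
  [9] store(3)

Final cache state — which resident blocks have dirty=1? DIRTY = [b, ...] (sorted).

DIRTY = [3]

0: R B3 -> L1 miss  d=-]
1: W B2 -> L0 miss  d=D]
2: R B2 -> L0 hit  d=D]
3: W B0 -> L0 miss wb->B2  d=D]
4: W B0 -> L0 hit  d=D]
5: R B2 -> L0 miss wb->B0  d=-]
6: R B2 -> L0 hit  d=-]
7: W B1 -> L1 miss  d=D]
8: R B3 -> L1 miss wb->B1  d=-]
9: W B3 -> L1 hit  d=D]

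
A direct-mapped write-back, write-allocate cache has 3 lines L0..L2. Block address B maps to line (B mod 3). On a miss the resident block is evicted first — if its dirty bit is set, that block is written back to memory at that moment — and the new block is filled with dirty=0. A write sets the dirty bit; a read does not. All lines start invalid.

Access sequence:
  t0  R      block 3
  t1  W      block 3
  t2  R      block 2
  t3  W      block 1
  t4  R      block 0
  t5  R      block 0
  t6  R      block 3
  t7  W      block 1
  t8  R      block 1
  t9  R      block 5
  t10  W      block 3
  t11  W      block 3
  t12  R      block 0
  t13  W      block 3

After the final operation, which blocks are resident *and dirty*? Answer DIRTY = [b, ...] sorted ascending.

0: R B3 -> L0 miss  d=-]
1: W B3 -> L0 hit  d=D]
2: R B2 -> L2 miss  d=-]
3: W B1 -> L1 miss  d=D]
4: R B0 -> L0 miss wb->B3  d=-]
5: R B0 -> L0 hit  d=-]
6: R B3 -> L0 miss  d=-]
7: W B1 -> L1 hit  d=D]
8: R B1 -> L1 hit  d=D]
9: R B5 -> L2 miss  d=-]
10: W B3 -> L0 hit  d=D]
11: W B3 -> L0 hit  d=D]
12: R B0 -> L0 miss wb->B3  d=-]
13: W B3 -> L0 miss  d=D]

DIRTY = [1, 3]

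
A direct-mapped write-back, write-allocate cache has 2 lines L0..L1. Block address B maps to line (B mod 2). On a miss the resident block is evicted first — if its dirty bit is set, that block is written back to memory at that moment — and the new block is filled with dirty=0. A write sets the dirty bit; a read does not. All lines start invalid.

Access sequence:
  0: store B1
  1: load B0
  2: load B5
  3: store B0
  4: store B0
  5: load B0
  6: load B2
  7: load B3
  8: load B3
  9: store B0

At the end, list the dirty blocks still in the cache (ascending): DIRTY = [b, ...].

DIRTY = [0]

0: W B1 -> L1 miss  d=D]
1: R B0 -> L0 miss  d=-]
2: R B5 -> L1 miss wb->B1  d=-]
3: W B0 -> L0 hit  d=D]
4: W B0 -> L0 hit  d=D]
5: R B0 -> L0 hit  d=D]
6: R B2 -> L0 miss wb->B0  d=-]
7: R B3 -> L1 miss  d=-]
8: R B3 -> L1 hit  d=-]
9: W B0 -> L0 miss  d=D]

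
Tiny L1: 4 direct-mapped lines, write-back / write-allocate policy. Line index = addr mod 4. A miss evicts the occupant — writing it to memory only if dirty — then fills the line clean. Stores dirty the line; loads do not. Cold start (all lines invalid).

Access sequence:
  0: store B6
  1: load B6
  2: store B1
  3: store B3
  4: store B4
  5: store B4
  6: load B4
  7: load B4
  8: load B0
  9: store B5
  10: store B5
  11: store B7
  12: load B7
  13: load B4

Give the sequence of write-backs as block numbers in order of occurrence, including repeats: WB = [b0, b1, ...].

0: W B6 → L2 miss [D]
1: R B6 → L2 hit [D]
2: W B1 → L1 miss [D]
3: W B3 → L3 miss [D]
4: W B4 → L0 miss [D]
5: W B4 → L0 hit [D]
6: R B4 → L0 hit [D]
7: R B4 → L0 hit [D]
8: R B0 → L0 miss wb→B4 [-]
9: W B5 → L1 miss wb→B1 [D]
10: W B5 → L1 hit [D]
11: W B7 → L3 miss wb→B3 [D]
12: R B7 → L3 hit [D]
13: R B4 → L0 miss [-]

WB = [4, 1, 3]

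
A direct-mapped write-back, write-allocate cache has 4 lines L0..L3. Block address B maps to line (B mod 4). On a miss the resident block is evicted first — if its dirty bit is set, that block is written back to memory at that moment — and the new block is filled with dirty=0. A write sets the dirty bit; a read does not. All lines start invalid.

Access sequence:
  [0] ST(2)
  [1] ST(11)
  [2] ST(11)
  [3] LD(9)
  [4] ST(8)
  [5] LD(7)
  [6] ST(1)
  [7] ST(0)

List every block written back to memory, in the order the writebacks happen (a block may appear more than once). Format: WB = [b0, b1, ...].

  0 | W B2 → L2 miss [D]
  1 | W B11 → L3 miss [D]
  2 | W B11 → L3 hit [D]
  3 | R B9 → L1 miss [-]
  4 | W B8 → L0 miss [D]
  5 | R B7 → L3 miss wb→B11 [-]
  6 | W B1 → L1 miss [D]
  7 | W B0 → L0 miss wb→B8 [D]

WB = [11, 8]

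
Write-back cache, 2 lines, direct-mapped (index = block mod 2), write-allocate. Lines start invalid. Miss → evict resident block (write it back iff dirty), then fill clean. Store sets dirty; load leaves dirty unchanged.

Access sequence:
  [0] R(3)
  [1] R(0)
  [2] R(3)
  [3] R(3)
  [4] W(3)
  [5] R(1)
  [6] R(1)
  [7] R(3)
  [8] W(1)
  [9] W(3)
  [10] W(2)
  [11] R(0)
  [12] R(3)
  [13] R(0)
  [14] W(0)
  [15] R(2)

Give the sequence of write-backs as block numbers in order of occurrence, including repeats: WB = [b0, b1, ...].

0: R B3 → L1 miss [-]
1: R B0 → L0 miss [-]
2: R B3 → L1 hit [-]
3: R B3 → L1 hit [-]
4: W B3 → L1 hit [D]
5: R B1 → L1 miss wb→B3 [-]
6: R B1 → L1 hit [-]
7: R B3 → L1 miss [-]
8: W B1 → L1 miss [D]
9: W B3 → L1 miss wb→B1 [D]
10: W B2 → L0 miss [D]
11: R B0 → L0 miss wb→B2 [-]
12: R B3 → L1 hit [D]
13: R B0 → L0 hit [-]
14: W B0 → L0 hit [D]
15: R B2 → L0 miss wb→B0 [-]

WB = [3, 1, 2, 0]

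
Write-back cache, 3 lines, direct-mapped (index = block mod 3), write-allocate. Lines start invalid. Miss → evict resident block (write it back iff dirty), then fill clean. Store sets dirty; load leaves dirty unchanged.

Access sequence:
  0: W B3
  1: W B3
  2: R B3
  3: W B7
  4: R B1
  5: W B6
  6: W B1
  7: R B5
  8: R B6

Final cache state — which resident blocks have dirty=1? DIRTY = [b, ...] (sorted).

0: W B3 -> L0 miss  d=D]
1: W B3 -> L0 hit  d=D]
2: R B3 -> L0 hit  d=D]
3: W B7 -> L1 miss  d=D]
4: R B1 -> L1 miss wb->B7  d=-]
5: W B6 -> L0 miss wb->B3  d=D]
6: W B1 -> L1 hit  d=D]
7: R B5 -> L2 miss  d=-]
8: R B6 -> L0 hit  d=D]

DIRTY = [1, 6]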